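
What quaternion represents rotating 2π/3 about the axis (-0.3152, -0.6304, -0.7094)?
0.5 - 0.273i - 0.5459j - 0.6144k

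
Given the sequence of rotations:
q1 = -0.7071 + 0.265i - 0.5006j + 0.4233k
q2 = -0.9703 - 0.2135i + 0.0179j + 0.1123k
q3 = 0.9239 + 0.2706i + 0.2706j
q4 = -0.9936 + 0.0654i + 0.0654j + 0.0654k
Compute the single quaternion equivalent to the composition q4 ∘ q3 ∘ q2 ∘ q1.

q2 · q1 = 0.7041 - 0.0424i + 0.5932j - 0.388k
q3 · q2 · q1 = 0.5015 + 0.0464i + 0.8436j - 0.1865k
q4 · q3 · q2 · q1 = -0.5443 - 0.0807i - 0.7902j + 0.2702k
-0.5443 - 0.0807i - 0.7902j + 0.2702k


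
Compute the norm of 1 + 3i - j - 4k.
√27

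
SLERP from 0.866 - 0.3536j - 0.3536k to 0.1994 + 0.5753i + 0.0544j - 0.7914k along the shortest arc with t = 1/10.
0.8387 + 0.0715i - 0.3256j - 0.4307k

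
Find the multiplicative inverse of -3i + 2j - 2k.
0.1765i - 0.1176j + 0.1176k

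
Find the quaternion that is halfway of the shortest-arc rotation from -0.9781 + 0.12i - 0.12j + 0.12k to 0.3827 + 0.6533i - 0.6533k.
-0.8208 - 0.3217i - 0.0724j + 0.4664k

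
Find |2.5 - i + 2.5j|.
3.674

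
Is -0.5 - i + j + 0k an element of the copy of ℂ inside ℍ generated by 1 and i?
No. The quaternion -0.5 - i + j has j-coefficient y = 1 and k-coefficient z = 0, not both zero, so it does not lie in the complex subalgebra spanned by 1 and i.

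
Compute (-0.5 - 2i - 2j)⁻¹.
-0.0606 + 0.2424i + 0.2424j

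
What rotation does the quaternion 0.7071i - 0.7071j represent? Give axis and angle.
axis = (√2/2, -√2/2, 0), θ = π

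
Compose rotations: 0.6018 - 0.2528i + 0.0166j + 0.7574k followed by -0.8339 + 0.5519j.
-0.511 + 0.6288i + 0.3183j - 0.4921k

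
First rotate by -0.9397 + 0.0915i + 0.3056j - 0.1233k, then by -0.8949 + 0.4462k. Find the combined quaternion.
0.896 - 0.2182i - 0.2327j - 0.309k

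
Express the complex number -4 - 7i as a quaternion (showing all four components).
-4 - 7i + 0j + 0k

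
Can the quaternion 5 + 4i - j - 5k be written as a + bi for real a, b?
No. The quaternion 5 + 4i - j - 5k has j-coefficient y = -1 and k-coefficient z = -5, not both zero, so it does not lie in the complex subalgebra spanned by 1 and i.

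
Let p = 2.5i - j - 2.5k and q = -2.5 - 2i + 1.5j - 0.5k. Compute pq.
5.25 - 2i + 8.75j + 8k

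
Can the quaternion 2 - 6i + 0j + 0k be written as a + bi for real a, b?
Yes. The quaternion 2 - 6i has j- and k-coefficients y = z = 0, so it lies in the complex subalgebra spanned by 1 and i.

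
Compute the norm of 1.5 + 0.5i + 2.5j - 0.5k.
3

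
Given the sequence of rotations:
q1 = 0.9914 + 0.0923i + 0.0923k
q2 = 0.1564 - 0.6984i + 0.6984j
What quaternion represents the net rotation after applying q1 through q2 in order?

q2 · q1 = 0.2195 - 0.6135i + 0.7569j - 0.05k
0.2195 - 0.6135i + 0.7569j - 0.05k


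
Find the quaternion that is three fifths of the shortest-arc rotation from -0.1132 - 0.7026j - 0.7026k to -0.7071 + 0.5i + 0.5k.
0.4572 - 0.3645i - 0.3617j - 0.7262k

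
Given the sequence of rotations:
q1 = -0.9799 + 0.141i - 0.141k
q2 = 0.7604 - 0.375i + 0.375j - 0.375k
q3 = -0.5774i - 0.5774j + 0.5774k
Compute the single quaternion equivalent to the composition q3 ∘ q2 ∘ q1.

q2 · q1 = -0.7451 + 0.4218i - 0.4732j + 0.2074k
q3 · q2 · q1 = -0.1494 + 0.5837i + 0.7935j + 0.0866k
-0.1494 + 0.5837i + 0.7935j + 0.0866k


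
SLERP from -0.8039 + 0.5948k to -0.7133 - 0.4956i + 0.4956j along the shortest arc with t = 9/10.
-0.7562 - 0.4601i + 0.4601j + 0.0696k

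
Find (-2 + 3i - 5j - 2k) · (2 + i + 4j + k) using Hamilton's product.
15 + 7i - 23j + 11k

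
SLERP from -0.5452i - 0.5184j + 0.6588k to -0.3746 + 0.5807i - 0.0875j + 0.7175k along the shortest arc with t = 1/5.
-0.1033 - 0.3344i - 0.4944j + 0.7956k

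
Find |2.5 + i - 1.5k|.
3.082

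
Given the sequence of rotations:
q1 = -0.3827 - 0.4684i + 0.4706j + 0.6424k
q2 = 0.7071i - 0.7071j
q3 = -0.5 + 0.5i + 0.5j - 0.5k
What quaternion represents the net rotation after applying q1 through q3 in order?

q2 · q1 = 0.664 - 0.7248i - 0.1836j + 0.0016k
q3 · q2 · q1 = 0.123 + 0.6034i + 0.7854j - 0.0622k
0.123 + 0.6034i + 0.7854j - 0.0622k


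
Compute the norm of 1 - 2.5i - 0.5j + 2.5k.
3.708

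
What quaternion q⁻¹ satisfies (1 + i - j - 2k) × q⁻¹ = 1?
0.1429 - 0.1429i + 0.1429j + 0.2857k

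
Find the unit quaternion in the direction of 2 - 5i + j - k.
0.3592 - 0.898i + 0.1796j - 0.1796k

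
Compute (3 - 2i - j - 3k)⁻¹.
0.1304 + 0.087i + 0.0435j + 0.1304k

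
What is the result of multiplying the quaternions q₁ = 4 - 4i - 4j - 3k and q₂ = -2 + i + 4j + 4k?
24 + 8i + 37j + 10k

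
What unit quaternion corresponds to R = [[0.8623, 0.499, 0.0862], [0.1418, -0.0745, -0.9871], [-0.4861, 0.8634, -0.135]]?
0.6428 + 0.7197i + 0.2226j - 0.1389k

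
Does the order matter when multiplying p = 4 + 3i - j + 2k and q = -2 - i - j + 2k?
Yes: pq = -10 - 10i - 10j ≠ -10 - 10i + 6j + 8k = qp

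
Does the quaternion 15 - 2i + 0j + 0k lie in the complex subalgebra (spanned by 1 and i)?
Yes. The quaternion 15 - 2i has j- and k-coefficients y = z = 0, so it lies in the complex subalgebra spanned by 1 and i.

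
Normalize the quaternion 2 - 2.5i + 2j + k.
0.5121 - 0.6402i + 0.5121j + 0.2561k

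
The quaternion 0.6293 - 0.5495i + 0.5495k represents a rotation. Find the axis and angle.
axis = (-√2/2, 0, √2/2), θ = 102°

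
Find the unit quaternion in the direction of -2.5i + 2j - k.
-0.7454i + 0.5963j - 0.2981k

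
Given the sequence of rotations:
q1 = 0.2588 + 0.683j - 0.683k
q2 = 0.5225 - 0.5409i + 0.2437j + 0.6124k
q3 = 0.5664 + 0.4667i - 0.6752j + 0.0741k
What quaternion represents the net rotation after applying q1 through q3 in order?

q2 · q1 = 0.387 - 0.7247i + 0.0505j - 0.5678k
q3 · q2 · q1 = 0.6336 + 0.1498i - 0.0214j - 0.7587k
0.6336 + 0.1498i - 0.0214j - 0.7587k


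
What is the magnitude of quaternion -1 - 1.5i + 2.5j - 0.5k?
3.122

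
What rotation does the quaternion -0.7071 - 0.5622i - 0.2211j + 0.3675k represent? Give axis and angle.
axis = (-0.7951, -0.3127, 0.5197), θ = 3π/2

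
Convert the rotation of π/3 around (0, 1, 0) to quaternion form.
0.866 + 0.5j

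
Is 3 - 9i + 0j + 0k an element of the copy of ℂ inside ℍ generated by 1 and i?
Yes. The quaternion 3 - 9i has j- and k-coefficients y = z = 0, so it lies in the complex subalgebra spanned by 1 and i.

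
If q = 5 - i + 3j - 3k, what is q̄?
5 + i - 3j + 3k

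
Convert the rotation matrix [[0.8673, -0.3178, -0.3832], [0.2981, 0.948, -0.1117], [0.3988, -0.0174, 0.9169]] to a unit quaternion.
0.9659 + 0.0244i - 0.2024j + 0.1594k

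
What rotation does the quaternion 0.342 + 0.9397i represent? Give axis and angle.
axis = (1, 0, 0), θ = 140°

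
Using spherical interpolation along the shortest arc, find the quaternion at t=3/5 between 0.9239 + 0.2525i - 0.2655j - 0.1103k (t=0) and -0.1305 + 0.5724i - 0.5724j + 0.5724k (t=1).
0.4112 + 0.582i - 0.5892j + 0.3809k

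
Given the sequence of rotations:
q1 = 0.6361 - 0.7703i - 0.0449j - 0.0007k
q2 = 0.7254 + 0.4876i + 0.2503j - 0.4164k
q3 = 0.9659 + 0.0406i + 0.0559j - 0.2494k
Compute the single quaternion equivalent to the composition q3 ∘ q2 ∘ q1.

q2 · q1 = 0.848 - 0.2675i + 0.4477j - 0.0945k
q3 · q2 · q1 = 0.7813 - 0.1176i + 0.5504j - 0.2696k
0.7813 - 0.1176i + 0.5504j - 0.2696k


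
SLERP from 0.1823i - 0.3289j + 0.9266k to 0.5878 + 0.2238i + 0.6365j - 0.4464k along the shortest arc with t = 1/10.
-0.0685 + 0.143i - 0.3793j + 0.9116k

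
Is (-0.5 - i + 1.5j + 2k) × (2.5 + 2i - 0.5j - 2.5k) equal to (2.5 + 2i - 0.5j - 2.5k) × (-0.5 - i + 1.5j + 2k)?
No: pq = 6.5 - 6.25i + 5.5j + 3.75k ≠ 6.5 - 0.75i + 2.5j + 8.75k = qp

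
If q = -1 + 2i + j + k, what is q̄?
-1 - 2i - j - k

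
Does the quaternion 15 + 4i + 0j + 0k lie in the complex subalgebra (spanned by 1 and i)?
Yes. The quaternion 15 + 4i has j- and k-coefficients y = z = 0, so it lies in the complex subalgebra spanned by 1 and i.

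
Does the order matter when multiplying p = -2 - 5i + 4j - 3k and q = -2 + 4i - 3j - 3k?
Yes: pq = 27 - 19i - 29j + 11k ≠ 27 + 23i + 25j + 13k = qp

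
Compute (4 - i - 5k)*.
4 + i + 5k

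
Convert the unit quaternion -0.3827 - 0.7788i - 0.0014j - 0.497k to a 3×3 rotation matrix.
[[0.506, -0.3782, 0.7752], [0.3826, -0.7071, -0.5947], [0.7731, 0.5975, -0.2131]]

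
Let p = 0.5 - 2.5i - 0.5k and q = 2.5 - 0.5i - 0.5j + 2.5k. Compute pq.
1.25 - 6.75i + 6.25j + 1.25k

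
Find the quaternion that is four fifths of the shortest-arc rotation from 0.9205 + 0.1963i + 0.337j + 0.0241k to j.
0.2375 + 0.0507i + 0.97j + 0.0062k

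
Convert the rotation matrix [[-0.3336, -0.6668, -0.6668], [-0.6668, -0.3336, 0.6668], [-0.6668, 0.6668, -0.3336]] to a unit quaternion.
-0.5774i + 0.5774j + 0.5774k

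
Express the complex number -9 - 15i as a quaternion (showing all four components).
-9 - 15i + 0j + 0k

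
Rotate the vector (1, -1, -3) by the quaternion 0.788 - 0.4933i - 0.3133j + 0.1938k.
(2.78, -1.792, 0.25)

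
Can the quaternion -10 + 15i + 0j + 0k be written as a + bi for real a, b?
Yes. The quaternion -10 + 15i has j- and k-coefficients y = z = 0, so it lies in the complex subalgebra spanned by 1 and i.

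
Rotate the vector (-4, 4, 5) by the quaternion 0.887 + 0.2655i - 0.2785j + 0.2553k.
(-7.054, -1.371, 2.316)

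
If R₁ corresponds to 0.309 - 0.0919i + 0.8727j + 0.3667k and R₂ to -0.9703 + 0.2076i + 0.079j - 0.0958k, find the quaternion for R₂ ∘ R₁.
-0.3146 + 0.2659i - 0.8897j - 0.197k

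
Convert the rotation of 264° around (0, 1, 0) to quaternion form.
-0.6691 + 0.7431j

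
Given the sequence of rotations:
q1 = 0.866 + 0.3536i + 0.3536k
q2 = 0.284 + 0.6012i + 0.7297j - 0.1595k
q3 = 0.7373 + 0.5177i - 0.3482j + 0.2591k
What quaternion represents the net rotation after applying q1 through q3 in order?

q2 · q1 = 0.0898 + 0.8791i + 0.3629j - 0.2957k
q3 · q2 · q1 = -0.1859 + 0.7036i + 0.6172j + 0.2992k
-0.1859 + 0.7036i + 0.6172j + 0.2992k


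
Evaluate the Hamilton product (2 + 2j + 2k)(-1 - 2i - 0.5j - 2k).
3 - 7i - 7j - 2k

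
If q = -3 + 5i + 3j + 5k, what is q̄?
-3 - 5i - 3j - 5k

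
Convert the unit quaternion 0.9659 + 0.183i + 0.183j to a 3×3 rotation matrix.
[[0.933, 0.067, 0.3535], [0.067, 0.933, -0.3535], [-0.3535, 0.3535, 0.866]]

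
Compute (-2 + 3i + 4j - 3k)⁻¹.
-0.0526 - 0.0789i - 0.1053j + 0.0789k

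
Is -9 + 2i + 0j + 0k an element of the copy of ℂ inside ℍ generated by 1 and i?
Yes. The quaternion -9 + 2i has j- and k-coefficients y = z = 0, so it lies in the complex subalgebra spanned by 1 and i.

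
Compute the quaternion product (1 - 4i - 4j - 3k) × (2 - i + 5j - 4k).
6 + 22i - 16j - 34k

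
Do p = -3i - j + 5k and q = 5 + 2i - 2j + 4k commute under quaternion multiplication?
No: pq = -16 - 9i + 17j + 33k ≠ -16 - 21i - 27j + 17k = qp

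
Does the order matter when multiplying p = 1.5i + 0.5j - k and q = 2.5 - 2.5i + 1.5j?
Yes: pq = 3 + 5.25i + 3.75j + k ≠ 3 + 2.25i - 1.25j - 6k = qp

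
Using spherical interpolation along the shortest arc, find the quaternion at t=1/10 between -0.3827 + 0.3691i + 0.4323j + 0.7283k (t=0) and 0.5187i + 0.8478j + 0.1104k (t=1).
-0.3534 + 0.3999i + 0.4958j + 0.6851k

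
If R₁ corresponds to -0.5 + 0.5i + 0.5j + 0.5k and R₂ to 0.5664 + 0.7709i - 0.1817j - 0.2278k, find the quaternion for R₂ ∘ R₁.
-0.4639 - 0.0792i - 0.1253j + 0.8734k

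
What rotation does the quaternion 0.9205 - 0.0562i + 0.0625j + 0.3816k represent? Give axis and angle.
axis = (-0.1438, 0.16, 0.9766), θ = 46°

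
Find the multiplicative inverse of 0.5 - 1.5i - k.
0.1429 + 0.4286i + 0.2857k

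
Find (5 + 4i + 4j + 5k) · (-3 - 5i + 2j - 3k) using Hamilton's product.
12 - 59i - 15j - 2k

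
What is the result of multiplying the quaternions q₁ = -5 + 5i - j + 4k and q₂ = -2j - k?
2 + 9i + 15j - 5k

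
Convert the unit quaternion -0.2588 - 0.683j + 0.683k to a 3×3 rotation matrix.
[[-0.866, 0.3535, 0.3535], [-0.3535, 0.067, -0.933], [-0.3535, -0.933, 0.067]]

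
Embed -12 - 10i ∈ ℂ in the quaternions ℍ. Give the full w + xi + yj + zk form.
-12 - 10i + 0j + 0k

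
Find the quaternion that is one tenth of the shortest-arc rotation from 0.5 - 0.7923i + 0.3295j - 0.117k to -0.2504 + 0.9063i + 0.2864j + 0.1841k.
0.4842 - 0.8225i + 0.2702j - 0.1269k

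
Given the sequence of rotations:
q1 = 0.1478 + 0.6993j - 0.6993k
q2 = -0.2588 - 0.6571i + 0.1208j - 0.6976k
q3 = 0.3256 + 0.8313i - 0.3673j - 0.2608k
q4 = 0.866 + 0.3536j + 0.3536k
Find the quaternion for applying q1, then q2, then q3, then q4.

q2 · q1 = -0.6106 + 0.3062i - 0.6226j - 0.3816k
q3 · q2 · q1 = -0.7816 - 0.4301i + 0.2589j - 0.3701k
q4 · q3 · q2 · q1 = -0.6375 - 0.5949i - 0.2042j - 0.4448k
-0.6375 - 0.5949i - 0.2042j - 0.4448k


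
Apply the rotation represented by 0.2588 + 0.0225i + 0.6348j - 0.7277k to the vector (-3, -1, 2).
(2.782, -0.767, 2.382)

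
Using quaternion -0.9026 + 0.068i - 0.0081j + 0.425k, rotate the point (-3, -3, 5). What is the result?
(-3.852, 0.996, 5.212)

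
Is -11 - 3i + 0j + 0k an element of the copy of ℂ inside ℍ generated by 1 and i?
Yes. The quaternion -11 - 3i has j- and k-coefficients y = z = 0, so it lies in the complex subalgebra spanned by 1 and i.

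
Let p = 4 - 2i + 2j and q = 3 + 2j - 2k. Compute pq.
8 - 10i + 10j - 12k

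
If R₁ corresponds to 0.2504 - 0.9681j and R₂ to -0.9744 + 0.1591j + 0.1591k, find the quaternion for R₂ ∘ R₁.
-0.09 + 0.154i + 0.9832j + 0.0398k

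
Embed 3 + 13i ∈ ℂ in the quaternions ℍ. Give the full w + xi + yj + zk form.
3 + 13i + 0j + 0k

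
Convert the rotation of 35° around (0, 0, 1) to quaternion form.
0.9537 + 0.3007k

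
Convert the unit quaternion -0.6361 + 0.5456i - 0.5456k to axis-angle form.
axis = (√2/2, 0, -√2/2), θ = 259°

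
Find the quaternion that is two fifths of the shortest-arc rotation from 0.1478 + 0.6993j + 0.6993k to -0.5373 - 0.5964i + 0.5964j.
-0.1635 - 0.2985i + 0.7972j + 0.4987k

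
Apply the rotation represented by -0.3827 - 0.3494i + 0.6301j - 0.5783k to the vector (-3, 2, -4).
(-0.064, 4.152, -3.429)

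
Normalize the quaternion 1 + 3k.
0.3162 + 0.9487k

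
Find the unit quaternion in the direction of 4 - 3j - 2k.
0.7428 - 0.5571j - 0.3714k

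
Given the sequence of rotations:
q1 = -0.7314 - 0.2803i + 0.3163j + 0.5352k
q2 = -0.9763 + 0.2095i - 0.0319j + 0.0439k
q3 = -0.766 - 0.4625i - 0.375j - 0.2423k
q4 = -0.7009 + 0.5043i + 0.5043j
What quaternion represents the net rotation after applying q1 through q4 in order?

q2 · q1 = 0.7594 + 0.0895i - 0.4099j - 0.4973k
q3 · q2 · q1 = -0.8145 - 0.3326i - 0.2225j + 0.4201k
q4 · q3 · q2 · q1 = 0.8508 + 0.0342i - 0.4667j - 0.2389k
0.8508 + 0.0342i - 0.4667j - 0.2389k


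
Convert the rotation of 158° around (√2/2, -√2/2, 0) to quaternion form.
0.1908 + 0.6941i - 0.6941j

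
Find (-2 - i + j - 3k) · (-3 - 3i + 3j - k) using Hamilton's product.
-3 + 17i - j + 11k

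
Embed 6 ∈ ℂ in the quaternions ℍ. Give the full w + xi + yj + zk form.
6 + 0i + 0j + 0k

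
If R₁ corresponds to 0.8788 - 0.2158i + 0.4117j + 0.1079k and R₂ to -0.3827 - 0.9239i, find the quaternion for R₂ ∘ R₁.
-0.5357 - 0.7293i - 0.0579j - 0.4217k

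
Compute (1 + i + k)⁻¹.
0.3333 - 0.3333i - 0.3333k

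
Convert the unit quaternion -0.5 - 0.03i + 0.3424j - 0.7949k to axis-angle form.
axis = (-0.0346, 0.3954, -0.9179), θ = 4π/3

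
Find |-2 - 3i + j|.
√14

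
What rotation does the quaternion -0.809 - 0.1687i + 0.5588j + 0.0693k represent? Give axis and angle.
axis = (-0.287, 0.9506, 0.1179), θ = 288°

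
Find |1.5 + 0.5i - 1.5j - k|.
2.398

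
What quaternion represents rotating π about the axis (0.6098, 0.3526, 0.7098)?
0.6098i + 0.3526j + 0.7098k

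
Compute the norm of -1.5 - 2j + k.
2.693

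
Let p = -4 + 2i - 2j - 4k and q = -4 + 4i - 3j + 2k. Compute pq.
10 - 40i + 10k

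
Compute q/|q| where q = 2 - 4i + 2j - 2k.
0.378 - 0.7559i + 0.378j - 0.378k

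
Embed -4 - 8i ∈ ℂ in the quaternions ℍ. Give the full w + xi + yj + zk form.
-4 - 8i + 0j + 0k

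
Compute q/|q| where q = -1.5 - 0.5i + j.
-0.8018 - 0.2673i + 0.5345j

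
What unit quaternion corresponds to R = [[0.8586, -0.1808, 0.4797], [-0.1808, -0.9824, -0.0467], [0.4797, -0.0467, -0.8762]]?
0.964i - 0.0938j + 0.2488k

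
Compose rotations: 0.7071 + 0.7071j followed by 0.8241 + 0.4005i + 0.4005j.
0.2995 + 0.2832i + 0.8659j + 0.2832k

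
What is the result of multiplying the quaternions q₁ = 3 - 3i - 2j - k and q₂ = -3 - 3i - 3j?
-24 - 3i + 6k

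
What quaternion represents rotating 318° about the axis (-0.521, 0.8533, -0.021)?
-0.9336 - 0.1867i + 0.3058j - 0.0075k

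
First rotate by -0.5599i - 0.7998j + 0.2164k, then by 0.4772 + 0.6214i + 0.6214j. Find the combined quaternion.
0.8449 - 0.1327i - 0.5161j - 0.0458k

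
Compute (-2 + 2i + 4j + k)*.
-2 - 2i - 4j - k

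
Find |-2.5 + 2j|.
3.202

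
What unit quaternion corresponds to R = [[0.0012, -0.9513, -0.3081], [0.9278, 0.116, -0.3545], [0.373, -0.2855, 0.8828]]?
0.7071 + 0.0244i - 0.2408j + 0.6644k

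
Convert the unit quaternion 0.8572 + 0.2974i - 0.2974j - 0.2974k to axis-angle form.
axis = (√3/3, -√3/3, -√3/3), θ = 62°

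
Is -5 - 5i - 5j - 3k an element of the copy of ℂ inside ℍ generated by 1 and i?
No. The quaternion -5 - 5i - 5j - 3k has j-coefficient y = -5 and k-coefficient z = -3, not both zero, so it does not lie in the complex subalgebra spanned by 1 and i.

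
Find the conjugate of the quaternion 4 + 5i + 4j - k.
4 - 5i - 4j + k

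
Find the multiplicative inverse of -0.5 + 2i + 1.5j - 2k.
-0.0476 - 0.1905i - 0.1429j + 0.1905k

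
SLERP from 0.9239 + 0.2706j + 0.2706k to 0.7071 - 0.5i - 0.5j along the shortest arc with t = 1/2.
0.9361 - 0.287i - 0.1317j + 0.1553k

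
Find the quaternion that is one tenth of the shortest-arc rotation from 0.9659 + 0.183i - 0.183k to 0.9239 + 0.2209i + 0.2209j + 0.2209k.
0.9713 + 0.1888i + 0.0229j - 0.143k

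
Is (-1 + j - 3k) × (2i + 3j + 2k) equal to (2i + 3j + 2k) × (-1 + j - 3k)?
No: pq = 3 + 9i - 9j - 4k ≠ 3 - 13i + 3j = qp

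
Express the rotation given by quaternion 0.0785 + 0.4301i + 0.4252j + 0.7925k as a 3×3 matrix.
[[-0.6177, 0.2413, 0.7485], [0.4902, -0.6261, 0.6064], [0.615, 0.7415, 0.2684]]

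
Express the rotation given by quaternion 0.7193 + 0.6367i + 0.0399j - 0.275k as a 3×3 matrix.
[[0.8456, 0.4464, -0.2928], [-0.3448, 0.038, -0.9379], [-0.4076, 0.894, 0.186]]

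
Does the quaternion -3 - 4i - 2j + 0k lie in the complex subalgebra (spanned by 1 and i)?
No. The quaternion -3 - 4i - 2j has j-coefficient y = -2 and k-coefficient z = 0, not both zero, so it does not lie in the complex subalgebra spanned by 1 and i.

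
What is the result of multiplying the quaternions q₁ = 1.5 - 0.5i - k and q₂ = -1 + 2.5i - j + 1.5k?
1.25 + 3.25i - 3.25j + 3.75k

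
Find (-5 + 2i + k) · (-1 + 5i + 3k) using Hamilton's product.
-8 - 27i - j - 16k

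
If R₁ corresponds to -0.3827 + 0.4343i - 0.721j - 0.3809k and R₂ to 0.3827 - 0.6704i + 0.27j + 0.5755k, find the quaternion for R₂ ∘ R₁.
0.5586 + 0.7349i - 0.3847j + 0.0001k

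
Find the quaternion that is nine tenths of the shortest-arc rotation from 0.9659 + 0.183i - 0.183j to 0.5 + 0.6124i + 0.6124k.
0.5753 + 0.5887i - 0.0212j + 0.5675k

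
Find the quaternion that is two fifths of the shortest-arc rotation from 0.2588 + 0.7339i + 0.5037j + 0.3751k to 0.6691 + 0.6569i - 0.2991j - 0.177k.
0.5005 + 0.823i + 0.2043j + 0.1741k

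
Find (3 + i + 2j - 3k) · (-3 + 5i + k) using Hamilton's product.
-11 + 14i - 22j + 2k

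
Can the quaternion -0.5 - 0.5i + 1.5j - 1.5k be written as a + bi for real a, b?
No. The quaternion -0.5 - 0.5i + 1.5j - 1.5k has j-coefficient y = 1.5 and k-coefficient z = -1.5, not both zero, so it does not lie in the complex subalgebra spanned by 1 and i.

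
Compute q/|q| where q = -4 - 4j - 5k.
-0.5298 - 0.5298j - 0.6623k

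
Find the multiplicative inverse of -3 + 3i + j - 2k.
-0.1304 - 0.1304i - 0.0435j + 0.087k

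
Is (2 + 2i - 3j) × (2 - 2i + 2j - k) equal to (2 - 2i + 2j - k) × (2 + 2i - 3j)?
No: pq = 14 + 3i - 4k ≠ 14 - 3i - 4j = qp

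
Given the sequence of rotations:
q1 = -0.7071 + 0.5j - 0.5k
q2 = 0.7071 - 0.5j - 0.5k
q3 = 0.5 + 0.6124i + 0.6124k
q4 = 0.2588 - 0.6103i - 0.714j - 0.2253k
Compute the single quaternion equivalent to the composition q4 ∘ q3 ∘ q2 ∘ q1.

q2 · q1 = -0.5 + 0.5i + 0.7071j
q3 · q2 · q1 = -0.5562 - 0.4892i + 0.6597j + 0.1268k
q4 · q3 · q2 · q1 = 0.0571 + 0.2709i + 0.7555j - 0.5938k
0.0571 + 0.2709i + 0.7555j - 0.5938k


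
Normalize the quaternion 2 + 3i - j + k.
0.5164 + 0.7746i - 0.2582j + 0.2582k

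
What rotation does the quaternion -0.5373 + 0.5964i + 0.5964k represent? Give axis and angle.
axis = (√2/2, 0, √2/2), θ = 245°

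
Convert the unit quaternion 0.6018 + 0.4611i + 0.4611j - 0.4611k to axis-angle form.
axis = (√3/3, √3/3, -√3/3), θ = 106°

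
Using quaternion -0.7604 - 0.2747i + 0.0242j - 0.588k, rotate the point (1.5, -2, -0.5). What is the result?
(2.133, 1.229, -0.663)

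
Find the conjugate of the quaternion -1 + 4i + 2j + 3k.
-1 - 4i - 2j - 3k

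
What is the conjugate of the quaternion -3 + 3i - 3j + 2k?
-3 - 3i + 3j - 2k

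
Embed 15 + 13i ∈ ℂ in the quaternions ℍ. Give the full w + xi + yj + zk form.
15 + 13i + 0j + 0k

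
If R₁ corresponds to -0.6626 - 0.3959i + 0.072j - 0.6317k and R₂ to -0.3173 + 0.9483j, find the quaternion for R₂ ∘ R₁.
0.142 - 0.4734i - 0.6512j + 0.5759k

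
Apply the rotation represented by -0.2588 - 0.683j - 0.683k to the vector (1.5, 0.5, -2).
(-2.183, -1.302, -0.198)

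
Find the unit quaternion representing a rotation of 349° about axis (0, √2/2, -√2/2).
-0.9954 + 0.0678j - 0.0678k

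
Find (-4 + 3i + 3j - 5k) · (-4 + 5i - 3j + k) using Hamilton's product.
15 - 44i - 28j - 8k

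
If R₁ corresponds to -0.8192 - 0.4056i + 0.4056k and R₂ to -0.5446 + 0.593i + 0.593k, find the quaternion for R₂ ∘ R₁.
0.4461 - 0.2649i - 0.481j - 0.7067k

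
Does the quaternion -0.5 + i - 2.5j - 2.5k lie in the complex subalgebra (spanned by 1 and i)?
No. The quaternion -0.5 + i - 2.5j - 2.5k has j-coefficient y = -2.5 and k-coefficient z = -2.5, not both zero, so it does not lie in the complex subalgebra spanned by 1 and i.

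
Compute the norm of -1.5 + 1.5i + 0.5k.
2.179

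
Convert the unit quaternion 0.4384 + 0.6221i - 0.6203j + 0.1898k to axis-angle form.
axis = (0.6922, -0.6902, 0.2112), θ = 128°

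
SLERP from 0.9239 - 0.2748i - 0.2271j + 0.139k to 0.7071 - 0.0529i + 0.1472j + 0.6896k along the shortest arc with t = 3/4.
0.8061 - 0.1166i + 0.0531j + 0.5777k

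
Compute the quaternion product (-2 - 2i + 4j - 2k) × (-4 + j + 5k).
14 + 30i - 8j - 4k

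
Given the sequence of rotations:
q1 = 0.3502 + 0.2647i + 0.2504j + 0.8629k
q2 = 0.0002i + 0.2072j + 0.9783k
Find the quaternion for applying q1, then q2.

q2 · q1 = -0.8961 - 0.0661i + 0.3313j + 0.2878k
-0.8961 - 0.0661i + 0.3313j + 0.2878k


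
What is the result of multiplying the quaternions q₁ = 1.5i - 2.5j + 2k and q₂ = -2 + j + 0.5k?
1.5 - 6.25i + 4.25j - 2.5k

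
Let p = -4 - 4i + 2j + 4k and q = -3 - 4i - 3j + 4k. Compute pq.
-14 + 48i + 6j - 8k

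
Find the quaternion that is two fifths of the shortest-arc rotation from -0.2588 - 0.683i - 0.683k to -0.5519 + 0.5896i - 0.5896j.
0.0962 - 0.8049i + 0.3051j - 0.4998k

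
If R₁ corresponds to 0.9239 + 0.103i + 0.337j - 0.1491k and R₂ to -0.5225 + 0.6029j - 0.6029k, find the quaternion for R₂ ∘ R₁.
-0.7758 + 0.0595i + 0.3188j - 0.5412k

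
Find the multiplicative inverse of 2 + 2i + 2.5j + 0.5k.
0.1379 - 0.1379i - 0.1724j - 0.0345k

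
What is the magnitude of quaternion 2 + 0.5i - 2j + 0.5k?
2.915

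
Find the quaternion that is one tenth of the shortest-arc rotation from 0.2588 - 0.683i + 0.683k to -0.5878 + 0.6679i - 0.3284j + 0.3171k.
0.3187 - 0.7291i + 0.0416j + 0.6043k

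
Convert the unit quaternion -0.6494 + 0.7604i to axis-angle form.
axis = (1, 0, 0), θ = 261°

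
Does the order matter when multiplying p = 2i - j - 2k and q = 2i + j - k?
Yes: pq = -5 + 3i - 2j + 4k ≠ -5 - 3i + 2j - 4k = qp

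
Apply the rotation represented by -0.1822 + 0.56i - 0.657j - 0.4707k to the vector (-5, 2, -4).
(0.868, -0.609, 6.624)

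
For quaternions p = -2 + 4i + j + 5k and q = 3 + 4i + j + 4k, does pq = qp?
No: pq = -43 + 3i + 5j + 7k ≠ -43 + 5i - 3j + 7k = qp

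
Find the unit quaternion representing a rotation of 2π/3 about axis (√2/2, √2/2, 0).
0.5 + 0.6124i + 0.6124j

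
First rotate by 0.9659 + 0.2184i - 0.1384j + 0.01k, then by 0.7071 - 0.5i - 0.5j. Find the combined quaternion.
0.723 - 0.3335i - 0.5758j + 0.1855k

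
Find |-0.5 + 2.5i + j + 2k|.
3.391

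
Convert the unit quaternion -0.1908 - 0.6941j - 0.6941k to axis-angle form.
axis = (0, -√2/2, -√2/2), θ = 202°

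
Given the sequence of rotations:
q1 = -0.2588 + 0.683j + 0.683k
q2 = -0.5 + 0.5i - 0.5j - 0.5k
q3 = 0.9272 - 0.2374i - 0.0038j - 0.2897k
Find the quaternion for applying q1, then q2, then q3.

q2 · q1 = 0.8124 - 0.1294i - 0.5536j + 0.1294k
q3 · q2 · q1 = 0.7579 - 0.4737i - 0.4482j + 0.0156k
0.7579 - 0.4737i - 0.4482j + 0.0156k


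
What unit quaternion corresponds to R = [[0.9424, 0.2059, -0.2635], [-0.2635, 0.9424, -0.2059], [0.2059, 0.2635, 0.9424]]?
0.9782 + 0.12i - 0.12j - 0.12k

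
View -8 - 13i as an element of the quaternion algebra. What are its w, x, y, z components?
-8 - 13i + 0j + 0k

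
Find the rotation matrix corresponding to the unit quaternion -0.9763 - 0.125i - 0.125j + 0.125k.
[[0.9375, 0.2753, 0.2128], [-0.2128, 0.9375, -0.2753], [-0.2753, 0.2128, 0.9375]]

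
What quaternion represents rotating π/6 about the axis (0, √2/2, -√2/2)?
0.9659 + 0.183j - 0.183k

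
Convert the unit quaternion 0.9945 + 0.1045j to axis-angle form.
axis = (0, 1, 0), θ = 12°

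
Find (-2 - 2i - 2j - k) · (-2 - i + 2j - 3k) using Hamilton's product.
3 + 14i - 5j + 2k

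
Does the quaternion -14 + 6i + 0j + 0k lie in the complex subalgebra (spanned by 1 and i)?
Yes. The quaternion -14 + 6i has j- and k-coefficients y = z = 0, so it lies in the complex subalgebra spanned by 1 and i.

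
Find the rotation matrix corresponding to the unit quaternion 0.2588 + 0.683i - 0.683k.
[[0.067, 0.3535, -0.933], [-0.3535, -0.866, -0.3535], [-0.933, 0.3535, 0.067]]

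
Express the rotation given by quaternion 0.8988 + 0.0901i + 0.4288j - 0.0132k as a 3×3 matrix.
[[0.6319, 0.101, 0.7684], [0.0535, 0.9834, -0.1733], [-0.7732, 0.1506, 0.616]]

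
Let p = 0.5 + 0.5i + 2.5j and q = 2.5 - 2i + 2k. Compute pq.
2.25 + 5.25i + 5.25j + 6k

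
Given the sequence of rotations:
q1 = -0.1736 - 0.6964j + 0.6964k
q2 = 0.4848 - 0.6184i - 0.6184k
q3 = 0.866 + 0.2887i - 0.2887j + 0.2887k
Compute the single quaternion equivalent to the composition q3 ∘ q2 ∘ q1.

q2 · q1 = 0.3465 - 0.3233i + 0.093j + 0.8756k
q3 · q2 · q1 = 0.1675 - 0.4596i - 0.3656j + 0.7918k
0.1675 - 0.4596i - 0.3656j + 0.7918k


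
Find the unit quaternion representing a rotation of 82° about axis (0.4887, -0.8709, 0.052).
0.7547 + 0.3206i - 0.5714j + 0.0341k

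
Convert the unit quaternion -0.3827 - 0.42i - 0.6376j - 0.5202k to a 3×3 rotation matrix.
[[-0.3543, 0.1374, 0.925], [0.9337, 0.106, 0.3419], [-0.0511, 0.9848, -0.1659]]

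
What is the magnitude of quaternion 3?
3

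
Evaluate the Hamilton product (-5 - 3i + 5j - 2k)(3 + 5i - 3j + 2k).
19 - 30i + 26j - 32k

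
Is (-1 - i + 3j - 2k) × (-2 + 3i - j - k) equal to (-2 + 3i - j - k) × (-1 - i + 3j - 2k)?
No: pq = 6 - 6i - 12j - 3k ≠ 6 + 4i + 2j + 13k = qp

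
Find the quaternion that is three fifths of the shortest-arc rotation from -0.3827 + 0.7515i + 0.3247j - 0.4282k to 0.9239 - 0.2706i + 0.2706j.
-0.8145 + 0.5424i - 0.031j - 0.2035k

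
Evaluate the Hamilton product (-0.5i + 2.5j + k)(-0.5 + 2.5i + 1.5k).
-0.25 + 4i + 2j - 6.75k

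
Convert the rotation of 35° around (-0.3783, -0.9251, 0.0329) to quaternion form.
0.9537 - 0.1138i - 0.2782j + 0.0099k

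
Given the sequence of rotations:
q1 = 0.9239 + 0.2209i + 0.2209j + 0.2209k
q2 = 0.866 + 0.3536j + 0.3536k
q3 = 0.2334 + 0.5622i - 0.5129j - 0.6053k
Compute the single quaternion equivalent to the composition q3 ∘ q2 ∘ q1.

q2 · q1 = 0.6439 + 0.1913i + 0.5961j + 0.4399k
q3 · q2 · q1 = 0.6147 + 0.5418i - 0.5542j + 0.1462k
0.6147 + 0.5418i - 0.5542j + 0.1462k


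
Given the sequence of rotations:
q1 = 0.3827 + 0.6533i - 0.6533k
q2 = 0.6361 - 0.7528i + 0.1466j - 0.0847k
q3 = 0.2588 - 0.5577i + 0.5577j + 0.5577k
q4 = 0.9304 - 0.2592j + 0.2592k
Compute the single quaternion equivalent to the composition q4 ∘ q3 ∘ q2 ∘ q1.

q2 · q1 = 0.6799 + 0.0317i - 0.491j - 0.5438k
q3 · q2 · q1 = 0.7707 - 0.4004i - 0.0335j + 0.4946k
q4 · q3 · q2 · q1 = 0.5802 - 0.492i - 0.3347j + 0.5562k
0.5802 - 0.492i - 0.3347j + 0.5562k


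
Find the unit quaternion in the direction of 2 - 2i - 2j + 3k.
0.4364 - 0.4364i - 0.4364j + 0.6547k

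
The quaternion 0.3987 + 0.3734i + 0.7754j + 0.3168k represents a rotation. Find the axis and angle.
axis = (0.4072, 0.8455, 0.3454), θ = 133°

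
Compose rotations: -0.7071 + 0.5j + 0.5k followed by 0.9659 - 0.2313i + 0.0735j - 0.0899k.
-0.6748 + 0.2453i + 0.5466j + 0.4309k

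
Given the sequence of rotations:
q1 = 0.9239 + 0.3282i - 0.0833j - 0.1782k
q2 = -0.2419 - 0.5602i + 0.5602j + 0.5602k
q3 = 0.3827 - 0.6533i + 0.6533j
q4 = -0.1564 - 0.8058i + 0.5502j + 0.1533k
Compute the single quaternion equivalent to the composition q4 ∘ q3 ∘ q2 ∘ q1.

q2 · q1 = 0.1069 - 0.6501i + 0.6217j + 0.4235k
q3 · q2 · q1 = -0.79 - 0.042i + 0.5844j + 0.1806k
q4 · q3 · q2 · q1 = -0.2595 + 0.6529i - 0.387j - 0.5972k
-0.2595 + 0.6529i - 0.387j - 0.5972k


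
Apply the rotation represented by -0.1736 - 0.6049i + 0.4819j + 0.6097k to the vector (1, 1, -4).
(3.04, -2.78, 1.012)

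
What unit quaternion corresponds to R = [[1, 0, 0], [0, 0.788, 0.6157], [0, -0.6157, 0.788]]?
0.9455 - 0.3256i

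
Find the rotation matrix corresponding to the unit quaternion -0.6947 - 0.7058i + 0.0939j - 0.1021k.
[[0.9615, -0.2744, 0.0137], [0.0093, -0.0172, -0.9998], [0.2746, 0.9615, -0.0139]]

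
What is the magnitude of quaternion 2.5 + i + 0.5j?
2.739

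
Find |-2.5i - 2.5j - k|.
3.674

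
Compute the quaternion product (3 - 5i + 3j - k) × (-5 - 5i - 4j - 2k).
-30 - 32j + 34k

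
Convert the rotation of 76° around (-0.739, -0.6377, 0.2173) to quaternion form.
0.788 - 0.455i - 0.3926j + 0.1338k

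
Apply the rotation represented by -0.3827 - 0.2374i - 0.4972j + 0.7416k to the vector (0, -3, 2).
(-2.354, -1.2, 2.453)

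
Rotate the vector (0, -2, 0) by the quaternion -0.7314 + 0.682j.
(0, -2, 0)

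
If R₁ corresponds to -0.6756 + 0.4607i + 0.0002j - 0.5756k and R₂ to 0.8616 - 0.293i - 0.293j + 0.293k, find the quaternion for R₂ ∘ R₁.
-0.2784 + 0.7635i + 0.1645j - 0.559k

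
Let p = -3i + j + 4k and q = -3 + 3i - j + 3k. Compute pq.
-2 + 16i + 18j - 12k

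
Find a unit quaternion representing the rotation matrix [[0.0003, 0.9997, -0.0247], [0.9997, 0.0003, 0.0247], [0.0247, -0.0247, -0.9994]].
-0.0175 + 0.707i + 0.707j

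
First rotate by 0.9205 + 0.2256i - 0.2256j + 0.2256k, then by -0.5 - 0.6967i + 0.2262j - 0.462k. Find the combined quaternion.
-0.1478 - 0.8073i + 0.374j - 0.4319k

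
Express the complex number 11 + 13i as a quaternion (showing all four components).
11 + 13i + 0j + 0k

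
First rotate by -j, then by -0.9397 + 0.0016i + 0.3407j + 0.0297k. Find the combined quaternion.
0.3407 + 0.0297i + 0.9397j - 0.0016k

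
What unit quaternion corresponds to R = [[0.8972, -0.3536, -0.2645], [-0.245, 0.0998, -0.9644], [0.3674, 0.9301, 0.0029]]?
0.7071 + 0.6698i - 0.2234j + 0.0384k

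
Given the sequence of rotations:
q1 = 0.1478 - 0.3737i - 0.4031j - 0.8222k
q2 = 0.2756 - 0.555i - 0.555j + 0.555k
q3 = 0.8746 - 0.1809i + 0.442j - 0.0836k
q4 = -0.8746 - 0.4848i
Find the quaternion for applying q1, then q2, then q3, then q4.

q2 · q1 = 0.0659 + 0.495i - 0.8568j - 0.1283k
q3 · q2 · q1 = 0.5152 + 0.2927i - 0.7848j - 0.1815k
q4 · q3 · q2 · q1 = -0.3087 - 0.5058i + 0.5984j + 0.5392k
-0.3087 - 0.5058i + 0.5984j + 0.5392k


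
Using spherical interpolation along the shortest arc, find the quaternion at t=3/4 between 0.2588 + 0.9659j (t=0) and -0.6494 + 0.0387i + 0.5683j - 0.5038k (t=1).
-0.4622 + 0.0324i + 0.7794j - 0.4217k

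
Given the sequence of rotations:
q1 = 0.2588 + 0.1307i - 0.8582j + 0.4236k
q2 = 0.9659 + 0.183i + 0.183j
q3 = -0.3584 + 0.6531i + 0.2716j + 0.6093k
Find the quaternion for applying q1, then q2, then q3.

q2 · q1 = 0.3831 + 0.2511i - 0.8591j + 0.2282k
q3 · q2 · q1 = -0.207 + 0.7456i + 0.4159j - 0.4776k
-0.207 + 0.7456i + 0.4159j - 0.4776k


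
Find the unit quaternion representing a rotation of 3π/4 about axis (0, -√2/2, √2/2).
0.3827 - 0.6533j + 0.6533k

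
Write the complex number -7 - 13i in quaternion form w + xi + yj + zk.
-7 - 13i + 0j + 0k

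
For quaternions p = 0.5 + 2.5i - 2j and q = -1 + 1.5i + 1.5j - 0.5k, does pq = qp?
No: pq = -1.25 - 0.75i + 4j + 6.5k ≠ -1.25 - 2.75i + 1.5j - 7k = qp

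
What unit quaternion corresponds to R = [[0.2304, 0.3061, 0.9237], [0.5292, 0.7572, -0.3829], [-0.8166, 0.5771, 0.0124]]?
0.7071 + 0.3394i + 0.6153j + 0.0789k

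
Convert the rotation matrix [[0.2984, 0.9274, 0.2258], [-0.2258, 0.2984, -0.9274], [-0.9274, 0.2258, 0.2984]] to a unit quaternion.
0.6883 + 0.4188i + 0.4188j - 0.4188k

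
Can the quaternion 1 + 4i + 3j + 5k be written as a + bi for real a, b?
No. The quaternion 1 + 4i + 3j + 5k has j-coefficient y = 3 and k-coefficient z = 5, not both zero, so it does not lie in the complex subalgebra spanned by 1 and i.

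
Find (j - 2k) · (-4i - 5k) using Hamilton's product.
-10 - 5i + 8j + 4k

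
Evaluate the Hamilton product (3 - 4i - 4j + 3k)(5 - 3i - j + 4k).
-13 - 42i - 16j + 19k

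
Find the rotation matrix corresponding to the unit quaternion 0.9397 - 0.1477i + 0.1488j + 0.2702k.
[[0.8097, -0.5518, 0.1998], [0.4639, 0.8104, 0.358], [-0.3595, -0.1972, 0.9121]]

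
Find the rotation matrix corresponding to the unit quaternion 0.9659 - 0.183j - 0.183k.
[[0.866, 0.3535, -0.3535], [-0.3535, 0.933, 0.067], [0.3535, 0.067, 0.933]]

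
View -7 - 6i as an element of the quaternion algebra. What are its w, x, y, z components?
-7 - 6i + 0j + 0k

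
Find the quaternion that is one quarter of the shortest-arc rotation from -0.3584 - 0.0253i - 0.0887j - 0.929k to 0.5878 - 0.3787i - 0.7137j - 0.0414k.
-0.534 + 0.1142i + 0.1783j - 0.8186k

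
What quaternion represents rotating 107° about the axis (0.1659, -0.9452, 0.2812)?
0.5948 + 0.1334i - 0.7598j + 0.226k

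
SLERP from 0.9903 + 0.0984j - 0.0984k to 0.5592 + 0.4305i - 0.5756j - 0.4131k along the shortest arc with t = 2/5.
0.924 + 0.1994i - 0.2005j - 0.2574k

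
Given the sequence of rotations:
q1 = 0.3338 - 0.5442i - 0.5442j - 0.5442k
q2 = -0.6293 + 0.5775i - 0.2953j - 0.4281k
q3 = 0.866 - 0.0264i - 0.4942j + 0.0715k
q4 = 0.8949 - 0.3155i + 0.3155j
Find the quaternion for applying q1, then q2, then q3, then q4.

q2 · q1 = -0.2895 + 0.463i + 0.7911j - 0.2754k
q3 · q2 · q1 = 0.1722 + 0.4881i + 0.854j - 0.0513k
q4 · q3 · q2 · q1 = 0.0387 + 0.3663i + 0.8024j - 0.4693k
0.0387 + 0.3663i + 0.8024j - 0.4693k


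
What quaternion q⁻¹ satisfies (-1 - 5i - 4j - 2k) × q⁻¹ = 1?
-0.0217 + 0.1087i + 0.087j + 0.0435k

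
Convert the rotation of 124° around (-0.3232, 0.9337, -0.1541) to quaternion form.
0.4695 - 0.2854i + 0.8244j - 0.1361k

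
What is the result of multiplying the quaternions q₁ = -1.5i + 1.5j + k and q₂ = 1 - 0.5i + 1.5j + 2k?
-5 + 4j - 0.5k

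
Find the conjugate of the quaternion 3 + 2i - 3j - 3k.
3 - 2i + 3j + 3k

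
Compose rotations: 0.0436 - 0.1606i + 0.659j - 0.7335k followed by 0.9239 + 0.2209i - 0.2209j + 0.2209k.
0.3834 - 0.1223i + 0.7258j - 0.558k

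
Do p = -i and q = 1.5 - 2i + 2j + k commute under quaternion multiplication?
No: pq = -2 - 1.5i + j - 2k ≠ -2 - 1.5i - j + 2k = qp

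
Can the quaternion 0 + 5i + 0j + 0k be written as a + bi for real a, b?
Yes. The quaternion 5i has j- and k-coefficients y = z = 0, so it lies in the complex subalgebra spanned by 1 and i.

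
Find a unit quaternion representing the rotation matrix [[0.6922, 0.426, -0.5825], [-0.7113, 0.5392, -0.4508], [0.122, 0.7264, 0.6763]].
0.8526 + 0.3452i - 0.2066j - 0.3335k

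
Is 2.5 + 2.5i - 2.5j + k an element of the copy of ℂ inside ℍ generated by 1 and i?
No. The quaternion 2.5 + 2.5i - 2.5j + k has j-coefficient y = -2.5 and k-coefficient z = 1, not both zero, so it does not lie in the complex subalgebra spanned by 1 and i.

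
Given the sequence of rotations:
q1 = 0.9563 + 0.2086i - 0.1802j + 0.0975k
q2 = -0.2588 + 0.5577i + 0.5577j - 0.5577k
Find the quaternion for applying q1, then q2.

q2 · q1 = -0.209 + 0.4332i + 0.4093j - 0.7754k
-0.209 + 0.4332i + 0.4093j - 0.7754k


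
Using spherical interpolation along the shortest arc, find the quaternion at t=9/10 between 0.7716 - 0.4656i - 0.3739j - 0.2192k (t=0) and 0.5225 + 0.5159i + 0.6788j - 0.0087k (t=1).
-0.3955 - 0.5725i - 0.7178j - 0.024k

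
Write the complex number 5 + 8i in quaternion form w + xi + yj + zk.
5 + 8i + 0j + 0k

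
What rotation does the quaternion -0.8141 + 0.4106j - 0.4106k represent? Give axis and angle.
axis = (0, √2/2, -√2/2), θ = 289°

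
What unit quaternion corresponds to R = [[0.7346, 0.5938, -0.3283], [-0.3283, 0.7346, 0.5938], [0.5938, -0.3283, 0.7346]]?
0.895 - 0.2576i - 0.2576j - 0.2576k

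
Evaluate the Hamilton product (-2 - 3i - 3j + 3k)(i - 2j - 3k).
6 + 13i - 2j + 15k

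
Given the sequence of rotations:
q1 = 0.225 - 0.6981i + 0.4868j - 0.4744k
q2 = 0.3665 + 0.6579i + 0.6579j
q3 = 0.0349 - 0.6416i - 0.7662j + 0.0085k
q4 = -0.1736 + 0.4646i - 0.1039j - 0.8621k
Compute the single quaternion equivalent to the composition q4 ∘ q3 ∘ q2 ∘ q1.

q2 · q1 = 0.2215 - 0.4199i + 0.6385j + 0.6057k
q3 · q2 · q1 = 0.2224 - 0.6263i + 0.2376j - 0.7084k
q4 · q3 · q2 · q1 = -0.3337 + 0.4905i + 0.8047j - 0.0234k
-0.3337 + 0.4905i + 0.8047j - 0.0234k


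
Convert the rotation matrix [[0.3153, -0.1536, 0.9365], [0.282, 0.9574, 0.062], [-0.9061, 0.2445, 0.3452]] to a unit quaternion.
0.809 + 0.0564i + 0.5694j + 0.1346k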